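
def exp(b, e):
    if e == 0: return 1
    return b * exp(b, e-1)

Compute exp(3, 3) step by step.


exp(3, 3)
= 3 * exp(3, 2)
= 3 * 3 * exp(3, 1)
= 3 * 3 * 3 * exp(3, 0)
= 3 * 3 * 3 * 1
= 27

27


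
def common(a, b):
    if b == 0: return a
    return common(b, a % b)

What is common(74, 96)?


common(74, 96) = common(96, 74)
common(96, 74) = common(74, 22)
common(74, 22) = common(22, 8)
common(22, 8) = common(8, 6)
common(8, 6) = common(6, 2)
common(6, 2) = common(2, 0)
common(2, 0) = 2  (base case)

2


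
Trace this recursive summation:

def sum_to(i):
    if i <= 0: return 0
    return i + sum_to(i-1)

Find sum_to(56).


sum_to(56)
= 56 + 55 + 54 + 53 + 52 + 51 + 50 + 49 + 48 + 47 + 46 + 45 + 44 + 43 + 42 + 41 + 40 + 39 + 38 + 37 + 36 + 35 + 34 + 33 + 32 + 31 + 30 + 29 + 28 + 27 + 26 + 25 + 24 + 23 + 22 + 21 + 20 + 19 + 18 + 17 + 16 + 15 + 14 + 13 + 12 + 11 + 10 + 9 + 8 + 7 + 6 + 5 + 4 + 3 + 2 + 1 + sum_to(0)
= 56 + 55 + 54 + 53 + 52 + 51 + 50 + 49 + 48 + 47 + 46 + 45 + 44 + 43 + 42 + 41 + 40 + 39 + 38 + 37 + 36 + 35 + 34 + 33 + 32 + 31 + 30 + 29 + 28 + 27 + 26 + 25 + 24 + 23 + 22 + 21 + 20 + 19 + 18 + 17 + 16 + 15 + 14 + 13 + 12 + 11 + 10 + 9 + 8 + 7 + 6 + 5 + 4 + 3 + 2 + 1 + 0
= 1596

1596


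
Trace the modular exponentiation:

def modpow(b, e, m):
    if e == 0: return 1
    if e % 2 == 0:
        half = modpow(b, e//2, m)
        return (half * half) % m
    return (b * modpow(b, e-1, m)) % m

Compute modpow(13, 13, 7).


modpow(13, 13, 7): e is odd, compute modpow(13, 12, 7)
  modpow(13, 12, 7): e is even, compute modpow(13, 6, 7)
    modpow(13, 6, 7): e is even, compute modpow(13, 3, 7)
      modpow(13, 3, 7): e is odd, compute modpow(13, 2, 7)
        modpow(13, 2, 7): e is even, compute modpow(13, 1, 7)
          modpow(13, 1, 7): e is odd, compute modpow(13, 0, 7)
          modpow(13, 0, 7) = 1
          (13 * 1) % 7 = 6
        half=6, (6*6) % 7 = 1
      (13 * 1) % 7 = 6
    half=6, (6*6) % 7 = 1
  half=1, (1*1) % 7 = 1
(13 * 1) % 7 = 6

6


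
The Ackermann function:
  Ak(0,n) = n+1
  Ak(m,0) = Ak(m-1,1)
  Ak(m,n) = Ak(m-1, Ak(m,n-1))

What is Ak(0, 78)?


Ak(0, 78) = 79
Result: Ak(0, 78) = 79

79


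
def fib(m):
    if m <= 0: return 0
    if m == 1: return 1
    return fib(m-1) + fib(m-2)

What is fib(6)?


Computing fib(6) bottom-up:
fib(0) = 0
fib(1) = 1
fib(2) = fib(1) + fib(0) = 1 + 0 = 1
fib(3) = fib(2) + fib(1) = 1 + 1 = 2
fib(4) = fib(3) + fib(2) = 2 + 1 = 3
fib(5) = fib(4) + fib(3) = 3 + 2 = 5
fib(6) = fib(5) + fib(4) = 5 + 3 = 8

8


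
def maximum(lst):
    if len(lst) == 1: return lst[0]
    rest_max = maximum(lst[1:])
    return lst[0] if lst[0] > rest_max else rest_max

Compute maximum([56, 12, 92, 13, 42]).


maximum([56, 12, 92, 13, 42]): compare 56 with maximum([12, 92, 13, 42])
maximum([12, 92, 13, 42]): compare 12 with maximum([92, 13, 42])
maximum([92, 13, 42]): compare 92 with maximum([13, 42])
maximum([13, 42]): compare 13 with maximum([42])
maximum([42]) = 42  (base case)
Compare 13 with 42 -> 42
Compare 92 with 42 -> 92
Compare 12 with 92 -> 92
Compare 56 with 92 -> 92

92


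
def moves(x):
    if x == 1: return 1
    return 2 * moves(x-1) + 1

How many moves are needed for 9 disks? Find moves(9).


moves(9) = 2 * moves(8) + 1
moves(8) = 2 * moves(7) + 1
moves(7) = 2 * moves(6) + 1
moves(6) = 2 * moves(5) + 1
moves(5) = 2 * moves(4) + 1
moves(4) = 2 * moves(3) + 1
moves(3) = 2 * moves(2) + 1
moves(2) = 2 * moves(1) + 1
moves(1) = 1  (base case)
moves(2) = 2 * 1 + 1 = 3
moves(3) = 2 * 3 + 1 = 7
moves(4) = 2 * 7 + 1 = 15
moves(5) = 2 * 15 + 1 = 31
moves(6) = 2 * 31 + 1 = 63
moves(7) = 2 * 63 + 1 = 127
moves(8) = 2 * 127 + 1 = 255
moves(9) = 2 * 255 + 1 = 511

511


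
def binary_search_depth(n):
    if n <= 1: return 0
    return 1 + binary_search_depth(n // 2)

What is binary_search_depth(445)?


445 / 2 = 222
222 / 2 = 111
111 / 2 = 55
55 / 2 = 27
27 / 2 = 13
13 / 2 = 6
6 / 2 = 3
3 / 2 = 1
Reached 1 after 8 halvings

8


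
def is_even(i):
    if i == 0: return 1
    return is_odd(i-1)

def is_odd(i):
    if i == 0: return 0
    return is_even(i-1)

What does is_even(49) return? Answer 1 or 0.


is_even(49) = is_odd(48)
is_odd(48) = is_even(47)
is_even(47) = is_odd(46)
is_odd(46) = is_even(45)
is_even(45) = is_odd(44)
is_odd(44) = is_even(43)
is_even(43) = is_odd(42)
is_odd(42) = is_even(41)
is_even(41) = is_odd(40)
is_odd(40) = is_even(39)
is_even(39) = is_odd(38)
is_odd(38) = is_even(37)
is_even(37) = is_odd(36)
is_odd(36) = is_even(35)
is_even(35) = is_odd(34)
is_odd(34) = is_even(33)
is_even(33) = is_odd(32)
is_odd(32) = is_even(31)
is_even(31) = is_odd(30)
is_odd(30) = is_even(29)
is_even(29) = is_odd(28)
is_odd(28) = is_even(27)
is_even(27) = is_odd(26)
is_odd(26) = is_even(25)
is_even(25) = is_odd(24)
is_odd(24) = is_even(23)
is_even(23) = is_odd(22)
is_odd(22) = is_even(21)
is_even(21) = is_odd(20)
is_odd(20) = is_even(19)
is_even(19) = is_odd(18)
is_odd(18) = is_even(17)
is_even(17) = is_odd(16)
is_odd(16) = is_even(15)
is_even(15) = is_odd(14)
is_odd(14) = is_even(13)
is_even(13) = is_odd(12)
is_odd(12) = is_even(11)
is_even(11) = is_odd(10)
is_odd(10) = is_even(9)
is_even(9) = is_odd(8)
is_odd(8) = is_even(7)
is_even(7) = is_odd(6)
is_odd(6) = is_even(5)
is_even(5) = is_odd(4)
is_odd(4) = is_even(3)
is_even(3) = is_odd(2)
is_odd(2) = is_even(1)
is_even(1) = is_odd(0)
is_odd(0) = 0  (base case)
Result: 0

0


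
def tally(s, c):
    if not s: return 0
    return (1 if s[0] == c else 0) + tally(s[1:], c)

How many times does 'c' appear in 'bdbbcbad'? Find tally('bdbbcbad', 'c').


s[0]='b' != 'c' -> 0
s[0]='d' != 'c' -> 0
s[0]='b' != 'c' -> 0
s[0]='b' != 'c' -> 0
s[0]='c' == 'c' -> 1
s[0]='b' != 'c' -> 0
s[0]='a' != 'c' -> 0
s[0]='d' != 'c' -> 0
Sum: 0 + 0 + 0 + 0 + 1 + 0 + 0 + 0 = 1

1


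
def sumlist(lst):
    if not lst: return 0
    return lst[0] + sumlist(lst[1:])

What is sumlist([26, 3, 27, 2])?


sumlist([26, 3, 27, 2]) = 26 + sumlist([3, 27, 2])
sumlist([3, 27, 2]) = 3 + sumlist([27, 2])
sumlist([27, 2]) = 27 + sumlist([2])
sumlist([2]) = 2 + sumlist([])
sumlist([]) = 0  (base case)
Total: 26 + 3 + 27 + 2 + 0 = 58

58


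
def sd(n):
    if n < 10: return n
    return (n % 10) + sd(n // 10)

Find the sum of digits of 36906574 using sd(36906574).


sd(36906574) = 4 + sd(3690657)
sd(3690657) = 7 + sd(369065)
sd(369065) = 5 + sd(36906)
sd(36906) = 6 + sd(3690)
sd(3690) = 0 + sd(369)
sd(369) = 9 + sd(36)
sd(36) = 6 + sd(3)
sd(3) = 3  (base case)
Total: 4 + 7 + 5 + 6 + 0 + 9 + 6 + 3 = 40

40


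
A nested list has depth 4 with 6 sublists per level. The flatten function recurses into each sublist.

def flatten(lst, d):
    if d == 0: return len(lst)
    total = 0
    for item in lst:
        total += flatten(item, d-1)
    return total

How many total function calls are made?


At depth 0 (root): 1 call
At depth 1: each of 1 parents calls flatten on 6 children = 6 calls
At depth 2: each of 6 parents calls flatten on 6 children = 36 calls
At depth 3: each of 36 parents calls flatten on 6 children = 216 calls
At depth 4: each of 216 parents calls flatten on 6 children = 1296 calls
Total: 1 + 6 + 36 + 216 + 1296 = 1555

1555


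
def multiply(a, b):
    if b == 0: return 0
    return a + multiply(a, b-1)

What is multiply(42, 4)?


multiply(42, 4) = 42 + multiply(42, 3)
multiply(42, 3) = 42 + multiply(42, 2)
multiply(42, 2) = 42 + multiply(42, 1)
multiply(42, 1) = 42 + multiply(42, 0)
multiply(42, 0) = 0  (base case)
Total: 42 + 42 + 42 + 42 + 0 = 168

168


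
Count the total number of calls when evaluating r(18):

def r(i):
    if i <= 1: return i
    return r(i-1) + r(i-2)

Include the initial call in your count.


Let C(n) = total calls for r(n)
C(0) = 1, C(1) = 1
C(2) = 1 + C(1) + C(0) = 1 + 1 + 1 = 3
C(3) = 1 + C(2) + C(1) = 1 + 3 + 1 = 5
C(4) = 1 + C(3) + C(2) = 1 + 5 + 3 = 9
C(5) = 1 + C(4) + C(3) = 1 + 9 + 5 = 15
C(6) = 1 + C(5) + C(4) = 1 + 15 + 9 = 25
C(7) = 1 + C(6) + C(5) = 1 + 25 + 15 = 41
C(8) = 1 + C(7) + C(6) = 1 + 41 + 25 = 67
C(9) = 1 + C(8) + C(7) = 1 + 67 + 41 = 109
C(10) = 1 + C(9) + C(8) = 1 + 109 + 67 = 177
C(11) = 1 + C(10) + C(9) = 1 + 177 + 109 = 287
C(12) = 1 + C(11) + C(10) = 1 + 287 + 177 = 465
C(13) = 1 + C(12) + C(11) = 1 + 465 + 287 = 753
C(14) = 1 + C(13) + C(12) = 1 + 753 + 465 = 1219
C(15) = 1 + C(14) + C(13) = 1 + 1219 + 753 = 1973
C(16) = 1 + C(15) + C(14) = 1 + 1973 + 1219 = 3193
C(17) = 1 + C(16) + C(15) = 1 + 3193 + 1973 = 5167
C(18) = 1 + C(17) + C(16) = 1 + 5167 + 3193 = 8361

8361


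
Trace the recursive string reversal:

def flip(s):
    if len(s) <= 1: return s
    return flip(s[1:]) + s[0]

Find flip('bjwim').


flip('bjwim') = flip('jwim') + 'b'
flip('jwim') = flip('wim') + 'j'
flip('wim') = flip('im') + 'w'
flip('im') = flip('m') + 'i'
flip('m') = 'm'  (base case)
Concatenating: 'm' + 'i' + 'w' + 'j' + 'b' = 'miwjb'

miwjb


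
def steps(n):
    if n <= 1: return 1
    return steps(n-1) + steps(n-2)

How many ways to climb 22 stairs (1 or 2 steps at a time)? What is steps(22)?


Building up from base cases:
steps(0) = 1
steps(1) = 1
steps(2) = steps(1) + steps(0) = 1 + 1 = 2
steps(3) = steps(2) + steps(1) = 2 + 1 = 3
steps(4) = steps(3) + steps(2) = 3 + 2 = 5
steps(5) = steps(4) + steps(3) = 5 + 3 = 8
steps(6) = steps(5) + steps(4) = 8 + 5 = 13
steps(7) = steps(6) + steps(5) = 13 + 8 = 21
steps(8) = steps(7) + steps(6) = 21 + 13 = 34
steps(9) = steps(8) + steps(7) = 34 + 21 = 55
steps(10) = steps(9) + steps(8) = 55 + 34 = 89
steps(11) = steps(10) + steps(9) = 89 + 55 = 144
steps(12) = steps(11) + steps(10) = 144 + 89 = 233
steps(13) = steps(12) + steps(11) = 233 + 144 = 377
steps(14) = steps(13) + steps(12) = 377 + 233 = 610
steps(15) = steps(14) + steps(13) = 610 + 377 = 987
steps(16) = steps(15) + steps(14) = 987 + 610 = 1597
steps(17) = steps(16) + steps(15) = 1597 + 987 = 2584
steps(18) = steps(17) + steps(16) = 2584 + 1597 = 4181
steps(19) = steps(18) + steps(17) = 4181 + 2584 = 6765
steps(20) = steps(19) + steps(18) = 6765 + 4181 = 10946
steps(21) = steps(20) + steps(19) = 10946 + 6765 = 17711
steps(22) = steps(21) + steps(20) = 17711 + 10946 = 28657

28657


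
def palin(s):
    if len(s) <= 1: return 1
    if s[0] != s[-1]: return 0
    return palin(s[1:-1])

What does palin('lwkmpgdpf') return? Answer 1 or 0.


palin('lwkmpgdpf'): s[0]='l' != s[-1]='f' -> return 0
Result: 0 (not a palindrome)

0


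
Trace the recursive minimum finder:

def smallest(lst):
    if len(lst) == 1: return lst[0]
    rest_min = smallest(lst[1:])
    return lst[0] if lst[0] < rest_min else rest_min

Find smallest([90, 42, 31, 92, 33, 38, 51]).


smallest([90, 42, 31, 92, 33, 38, 51]): compare 90 with smallest([42, 31, 92, 33, 38, 51])
smallest([42, 31, 92, 33, 38, 51]): compare 42 with smallest([31, 92, 33, 38, 51])
smallest([31, 92, 33, 38, 51]): compare 31 with smallest([92, 33, 38, 51])
smallest([92, 33, 38, 51]): compare 92 with smallest([33, 38, 51])
smallest([33, 38, 51]): compare 33 with smallest([38, 51])
smallest([38, 51]): compare 38 with smallest([51])
smallest([51]) = 51  (base case)
Compare 38 with 51 -> 38
Compare 33 with 38 -> 33
Compare 92 with 33 -> 33
Compare 31 with 33 -> 31
Compare 42 with 31 -> 31
Compare 90 with 31 -> 31

31


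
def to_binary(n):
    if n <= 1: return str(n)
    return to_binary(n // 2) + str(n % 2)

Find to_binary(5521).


to_binary(5521) = to_binary(2760) + '1'
to_binary(2760) = to_binary(1380) + '0'
to_binary(1380) = to_binary(690) + '0'
to_binary(690) = to_binary(345) + '0'
to_binary(345) = to_binary(172) + '1'
to_binary(172) = to_binary(86) + '0'
to_binary(86) = to_binary(43) + '0'
to_binary(43) = to_binary(21) + '1'
to_binary(21) = to_binary(10) + '1'
to_binary(10) = to_binary(5) + '0'
to_binary(5) = to_binary(2) + '1'
to_binary(2) = to_binary(1) + '0'
to_binary(1) = '1'  (base case)
Concatenating: '1' + '0' + '1' + '0' + '1' + '1' + '0' + '0' + '1' + '0' + '0' + '0' + '1' = '1010110010001'

1010110010001


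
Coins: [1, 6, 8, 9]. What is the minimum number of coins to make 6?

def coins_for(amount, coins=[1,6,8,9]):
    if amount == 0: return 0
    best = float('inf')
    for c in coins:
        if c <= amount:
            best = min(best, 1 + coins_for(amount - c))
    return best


Building up with DP:
coins_for(0) = 0
coins_for(1) = min(1+coins_for(0)=1+0=1) = 1
coins_for(2) = min(1+coins_for(1)=1+1=2) = 2
coins_for(3) = min(1+coins_for(2)=1+2=3) = 3
coins_for(4) = min(1+coins_for(3)=1+3=4) = 4
coins_for(5) = min(1+coins_for(4)=1+4=5) = 5
coins_for(6) = min(1+coins_for(5)=1+5=6, 1+coins_for(0)=1+0=1) = 1

1


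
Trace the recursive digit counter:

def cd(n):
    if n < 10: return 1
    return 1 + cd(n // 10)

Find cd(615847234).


cd(615847234) = 1 + cd(61584723)
cd(61584723) = 1 + cd(6158472)
cd(6158472) = 1 + cd(615847)
cd(615847) = 1 + cd(61584)
cd(61584) = 1 + cd(6158)
cd(6158) = 1 + cd(615)
cd(615) = 1 + cd(61)
cd(61) = 1 + cd(6)
cd(6) = 1  (base case: 6 < 10)
Unwinding: 1 + 1 + 1 + 1 + 1 + 1 + 1 + 1 + 1 = 9

9


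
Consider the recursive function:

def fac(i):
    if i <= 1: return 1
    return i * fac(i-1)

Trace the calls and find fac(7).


fac(7)
= 7 * fac(6)
= 7 * 6 * fac(5)
= 7 * 6 * 5 * fac(4)
= 7 * 6 * 5 * 4 * fac(3)
= 7 * 6 * 5 * 4 * 3 * fac(2)
= 7 * 6 * 5 * 4 * 3 * 2 * fac(1)
= 7 * 6 * 5 * 4 * 3 * 2 * 1
= 5040

5040


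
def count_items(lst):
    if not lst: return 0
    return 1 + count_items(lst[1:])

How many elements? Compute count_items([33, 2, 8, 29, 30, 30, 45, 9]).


count_items([33, 2, 8, 29, 30, 30, 45, 9]) = 1 + count_items([2, 8, 29, 30, 30, 45, 9])
count_items([2, 8, 29, 30, 30, 45, 9]) = 1 + count_items([8, 29, 30, 30, 45, 9])
count_items([8, 29, 30, 30, 45, 9]) = 1 + count_items([29, 30, 30, 45, 9])
count_items([29, 30, 30, 45, 9]) = 1 + count_items([30, 30, 45, 9])
count_items([30, 30, 45, 9]) = 1 + count_items([30, 45, 9])
count_items([30, 45, 9]) = 1 + count_items([45, 9])
count_items([45, 9]) = 1 + count_items([9])
count_items([9]) = 1 + count_items([])
count_items([]) = 0  (base case)
Unwinding: 1 + 1 + 1 + 1 + 1 + 1 + 1 + 1 + 0 = 8

8


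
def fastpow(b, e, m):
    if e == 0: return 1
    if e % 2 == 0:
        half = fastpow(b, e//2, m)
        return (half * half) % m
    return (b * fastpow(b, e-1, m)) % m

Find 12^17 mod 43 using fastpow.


fastpow(12, 17, 43): e is odd, compute fastpow(12, 16, 43)
  fastpow(12, 16, 43): e is even, compute fastpow(12, 8, 43)
    fastpow(12, 8, 43): e is even, compute fastpow(12, 4, 43)
      fastpow(12, 4, 43): e is even, compute fastpow(12, 2, 43)
        fastpow(12, 2, 43): e is even, compute fastpow(12, 1, 43)
          fastpow(12, 1, 43): e is odd, compute fastpow(12, 0, 43)
          fastpow(12, 0, 43) = 1
          (12 * 1) % 43 = 12
        half=12, (12*12) % 43 = 15
      half=15, (15*15) % 43 = 10
    half=10, (10*10) % 43 = 14
  half=14, (14*14) % 43 = 24
(12 * 24) % 43 = 30

30


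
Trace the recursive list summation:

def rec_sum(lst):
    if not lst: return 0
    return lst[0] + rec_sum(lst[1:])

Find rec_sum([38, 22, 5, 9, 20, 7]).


rec_sum([38, 22, 5, 9, 20, 7]) = 38 + rec_sum([22, 5, 9, 20, 7])
rec_sum([22, 5, 9, 20, 7]) = 22 + rec_sum([5, 9, 20, 7])
rec_sum([5, 9, 20, 7]) = 5 + rec_sum([9, 20, 7])
rec_sum([9, 20, 7]) = 9 + rec_sum([20, 7])
rec_sum([20, 7]) = 20 + rec_sum([7])
rec_sum([7]) = 7 + rec_sum([])
rec_sum([]) = 0  (base case)
Total: 38 + 22 + 5 + 9 + 20 + 7 + 0 = 101

101


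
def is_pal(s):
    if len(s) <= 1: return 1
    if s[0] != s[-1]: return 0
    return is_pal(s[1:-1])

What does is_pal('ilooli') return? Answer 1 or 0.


is_pal('ilooli'): s[0]='i' == s[-1]='i' -> check is_pal('lool')
is_pal('lool'): s[0]='l' == s[-1]='l' -> check is_pal('oo')
is_pal('oo'): s[0]='o' == s[-1]='o' -> check is_pal('')
is_pal(''): len <= 1 -> return 1  (base case)
Result: 1 (palindrome)

1


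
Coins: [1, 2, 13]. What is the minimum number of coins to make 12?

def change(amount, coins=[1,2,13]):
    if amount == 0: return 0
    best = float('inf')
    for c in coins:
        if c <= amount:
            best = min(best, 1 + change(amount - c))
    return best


Building up with DP:
change(0) = 0
change(1) = min(1+change(0)=1+0=1) = 1
change(2) = min(1+change(1)=1+1=2, 1+change(0)=1+0=1) = 1
change(3) = min(1+change(2)=1+1=2, 1+change(1)=1+1=2) = 2
change(4) = min(1+change(3)=1+2=3, 1+change(2)=1+1=2) = 2
change(5) = min(1+change(4)=1+2=3, 1+change(3)=1+2=3) = 3
change(6) = min(1+change(5)=1+3=4, 1+change(4)=1+2=3) = 3
change(7) = min(1+change(6)=1+3=4, 1+change(5)=1+3=4) = 4
change(8) = min(1+change(7)=1+4=5, 1+change(6)=1+3=4) = 4
change(9) = min(1+change(8)=1+4=5, 1+change(7)=1+4=5) = 5
change(10) = min(1+change(9)=1+5=6, 1+change(8)=1+4=5) = 5
change(11) = min(1+change(10)=1+5=6, 1+change(9)=1+5=6) = 6
change(12) = min(1+change(11)=1+6=7, 1+change(10)=1+5=6) = 6

6


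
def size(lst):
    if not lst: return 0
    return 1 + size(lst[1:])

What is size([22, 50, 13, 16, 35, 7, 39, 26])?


size([22, 50, 13, 16, 35, 7, 39, 26]) = 1 + size([50, 13, 16, 35, 7, 39, 26])
size([50, 13, 16, 35, 7, 39, 26]) = 1 + size([13, 16, 35, 7, 39, 26])
size([13, 16, 35, 7, 39, 26]) = 1 + size([16, 35, 7, 39, 26])
size([16, 35, 7, 39, 26]) = 1 + size([35, 7, 39, 26])
size([35, 7, 39, 26]) = 1 + size([7, 39, 26])
size([7, 39, 26]) = 1 + size([39, 26])
size([39, 26]) = 1 + size([26])
size([26]) = 1 + size([])
size([]) = 0  (base case)
Unwinding: 1 + 1 + 1 + 1 + 1 + 1 + 1 + 1 + 0 = 8

8


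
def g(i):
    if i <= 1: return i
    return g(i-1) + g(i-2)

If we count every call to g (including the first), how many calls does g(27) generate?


Let C(n) = total calls for g(n)
C(0) = 1, C(1) = 1
C(2) = 1 + C(1) + C(0) = 1 + 1 + 1 = 3
C(3) = 1 + C(2) + C(1) = 1 + 3 + 1 = 5
C(4) = 1 + C(3) + C(2) = 1 + 5 + 3 = 9
C(5) = 1 + C(4) + C(3) = 1 + 9 + 5 = 15
C(6) = 1 + C(5) + C(4) = 1 + 15 + 9 = 25
C(7) = 1 + C(6) + C(5) = 1 + 25 + 15 = 41
C(8) = 1 + C(7) + C(6) = 1 + 41 + 25 = 67
C(9) = 1 + C(8) + C(7) = 1 + 67 + 41 = 109
C(10) = 1 + C(9) + C(8) = 1 + 109 + 67 = 177
C(11) = 1 + C(10) + C(9) = 1 + 177 + 109 = 287
C(12) = 1 + C(11) + C(10) = 1 + 287 + 177 = 465
C(13) = 1 + C(12) + C(11) = 1 + 465 + 287 = 753
C(14) = 1 + C(13) + C(12) = 1 + 753 + 465 = 1219
C(15) = 1 + C(14) + C(13) = 1 + 1219 + 753 = 1973
C(16) = 1 + C(15) + C(14) = 1 + 1973 + 1219 = 3193
C(17) = 1 + C(16) + C(15) = 1 + 3193 + 1973 = 5167
C(18) = 1 + C(17) + C(16) = 1 + 5167 + 3193 = 8361
C(19) = 1 + C(18) + C(17) = 1 + 8361 + 5167 = 13529
C(20) = 1 + C(19) + C(18) = 1 + 13529 + 8361 = 21891
C(21) = 1 + C(20) + C(19) = 1 + 21891 + 13529 = 35421
C(22) = 1 + C(21) + C(20) = 1 + 35421 + 21891 = 57313
C(23) = 1 + C(22) + C(21) = 1 + 57313 + 35421 = 92735
C(24) = 1 + C(23) + C(22) = 1 + 92735 + 57313 = 150049
C(25) = 1 + C(24) + C(23) = 1 + 150049 + 92735 = 242785
C(26) = 1 + C(25) + C(24) = 1 + 242785 + 150049 = 392835
C(27) = 1 + C(26) + C(25) = 1 + 392835 + 242785 = 635621

635621


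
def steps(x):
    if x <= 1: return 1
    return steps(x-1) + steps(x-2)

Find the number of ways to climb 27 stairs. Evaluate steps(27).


Building up from base cases:
steps(0) = 1
steps(1) = 1
steps(2) = steps(1) + steps(0) = 1 + 1 = 2
steps(3) = steps(2) + steps(1) = 2 + 1 = 3
steps(4) = steps(3) + steps(2) = 3 + 2 = 5
steps(5) = steps(4) + steps(3) = 5 + 3 = 8
steps(6) = steps(5) + steps(4) = 8 + 5 = 13
steps(7) = steps(6) + steps(5) = 13 + 8 = 21
steps(8) = steps(7) + steps(6) = 21 + 13 = 34
steps(9) = steps(8) + steps(7) = 34 + 21 = 55
steps(10) = steps(9) + steps(8) = 55 + 34 = 89
steps(11) = steps(10) + steps(9) = 89 + 55 = 144
steps(12) = steps(11) + steps(10) = 144 + 89 = 233
steps(13) = steps(12) + steps(11) = 233 + 144 = 377
steps(14) = steps(13) + steps(12) = 377 + 233 = 610
steps(15) = steps(14) + steps(13) = 610 + 377 = 987
steps(16) = steps(15) + steps(14) = 987 + 610 = 1597
steps(17) = steps(16) + steps(15) = 1597 + 987 = 2584
steps(18) = steps(17) + steps(16) = 2584 + 1597 = 4181
steps(19) = steps(18) + steps(17) = 4181 + 2584 = 6765
steps(20) = steps(19) + steps(18) = 6765 + 4181 = 10946
steps(21) = steps(20) + steps(19) = 10946 + 6765 = 17711
steps(22) = steps(21) + steps(20) = 17711 + 10946 = 28657
steps(23) = steps(22) + steps(21) = 28657 + 17711 = 46368
steps(24) = steps(23) + steps(22) = 46368 + 28657 = 75025
steps(25) = steps(24) + steps(23) = 75025 + 46368 = 121393
steps(26) = steps(25) + steps(24) = 121393 + 75025 = 196418
steps(27) = steps(26) + steps(25) = 196418 + 121393 = 317811

317811


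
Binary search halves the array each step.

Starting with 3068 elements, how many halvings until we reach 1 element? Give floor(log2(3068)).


3068 / 2 = 1534
1534 / 2 = 767
767 / 2 = 383
383 / 2 = 191
191 / 2 = 95
95 / 2 = 47
47 / 2 = 23
23 / 2 = 11
11 / 2 = 5
5 / 2 = 2
2 / 2 = 1
Reached 1 after 11 halvings

11


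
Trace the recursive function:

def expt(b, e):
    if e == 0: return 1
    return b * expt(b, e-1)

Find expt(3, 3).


expt(3, 3)
= 3 * expt(3, 2)
= 3 * 3 * expt(3, 1)
= 3 * 3 * 3 * expt(3, 0)
= 3 * 3 * 3 * 1
= 27

27


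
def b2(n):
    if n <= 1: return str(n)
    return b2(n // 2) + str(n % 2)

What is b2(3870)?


b2(3870) = b2(1935) + '0'
b2(1935) = b2(967) + '1'
b2(967) = b2(483) + '1'
b2(483) = b2(241) + '1'
b2(241) = b2(120) + '1'
b2(120) = b2(60) + '0'
b2(60) = b2(30) + '0'
b2(30) = b2(15) + '0'
b2(15) = b2(7) + '1'
b2(7) = b2(3) + '1'
b2(3) = b2(1) + '1'
b2(1) = '1'  (base case)
Concatenating: '1' + '1' + '1' + '1' + '0' + '0' + '0' + '1' + '1' + '1' + '1' + '0' = '111100011110'

111100011110


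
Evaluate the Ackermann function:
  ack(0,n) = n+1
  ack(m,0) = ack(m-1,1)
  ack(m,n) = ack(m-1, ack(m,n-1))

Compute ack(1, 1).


ack(1, 1) = ack(0, ack(1, 0))
  ack(1, 0) = ack(0, 1)
    ack(0, 1) = 2
  = ack(0, 2)
  ack(0, 2) = 3
Result: ack(1, 1) = 3

3


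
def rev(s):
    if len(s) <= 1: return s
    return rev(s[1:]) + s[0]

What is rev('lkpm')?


rev('lkpm') = rev('kpm') + 'l'
rev('kpm') = rev('pm') + 'k'
rev('pm') = rev('m') + 'p'
rev('m') = 'm'  (base case)
Concatenating: 'm' + 'p' + 'k' + 'l' = 'mpkl'

mpkl


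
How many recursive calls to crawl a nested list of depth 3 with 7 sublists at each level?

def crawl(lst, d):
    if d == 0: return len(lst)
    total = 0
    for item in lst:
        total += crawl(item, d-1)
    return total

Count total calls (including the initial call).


At depth 0 (root): 1 call
At depth 1: each of 1 parents calls crawl on 7 children = 7 calls
At depth 2: each of 7 parents calls crawl on 7 children = 49 calls
At depth 3: each of 49 parents calls crawl on 7 children = 343 calls
Total: 1 + 7 + 49 + 343 = 400

400


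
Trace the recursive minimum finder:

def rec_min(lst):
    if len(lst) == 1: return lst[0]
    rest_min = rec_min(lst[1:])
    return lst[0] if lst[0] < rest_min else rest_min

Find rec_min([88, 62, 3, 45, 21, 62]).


rec_min([88, 62, 3, 45, 21, 62]): compare 88 with rec_min([62, 3, 45, 21, 62])
rec_min([62, 3, 45, 21, 62]): compare 62 with rec_min([3, 45, 21, 62])
rec_min([3, 45, 21, 62]): compare 3 with rec_min([45, 21, 62])
rec_min([45, 21, 62]): compare 45 with rec_min([21, 62])
rec_min([21, 62]): compare 21 with rec_min([62])
rec_min([62]) = 62  (base case)
Compare 21 with 62 -> 21
Compare 45 with 21 -> 21
Compare 3 with 21 -> 3
Compare 62 with 3 -> 3
Compare 88 with 3 -> 3

3


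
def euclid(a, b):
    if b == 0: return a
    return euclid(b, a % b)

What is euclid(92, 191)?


euclid(92, 191) = euclid(191, 92)
euclid(191, 92) = euclid(92, 7)
euclid(92, 7) = euclid(7, 1)
euclid(7, 1) = euclid(1, 0)
euclid(1, 0) = 1  (base case)

1


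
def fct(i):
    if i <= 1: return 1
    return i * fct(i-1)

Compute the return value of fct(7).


fct(7)
= 7 * fct(6)
= 7 * 6 * fct(5)
= 7 * 6 * 5 * fct(4)
= 7 * 6 * 5 * 4 * fct(3)
= 7 * 6 * 5 * 4 * 3 * fct(2)
= 7 * 6 * 5 * 4 * 3 * 2 * fct(1)
= 7 * 6 * 5 * 4 * 3 * 2 * 1
= 5040

5040


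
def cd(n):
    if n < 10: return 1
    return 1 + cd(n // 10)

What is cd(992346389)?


cd(992346389) = 1 + cd(99234638)
cd(99234638) = 1 + cd(9923463)
cd(9923463) = 1 + cd(992346)
cd(992346) = 1 + cd(99234)
cd(99234) = 1 + cd(9923)
cd(9923) = 1 + cd(992)
cd(992) = 1 + cd(99)
cd(99) = 1 + cd(9)
cd(9) = 1  (base case: 9 < 10)
Unwinding: 1 + 1 + 1 + 1 + 1 + 1 + 1 + 1 + 1 = 9

9


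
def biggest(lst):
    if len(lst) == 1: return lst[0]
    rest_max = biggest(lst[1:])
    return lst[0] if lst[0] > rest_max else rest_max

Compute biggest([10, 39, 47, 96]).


biggest([10, 39, 47, 96]): compare 10 with biggest([39, 47, 96])
biggest([39, 47, 96]): compare 39 with biggest([47, 96])
biggest([47, 96]): compare 47 with biggest([96])
biggest([96]) = 96  (base case)
Compare 47 with 96 -> 96
Compare 39 with 96 -> 96
Compare 10 with 96 -> 96

96


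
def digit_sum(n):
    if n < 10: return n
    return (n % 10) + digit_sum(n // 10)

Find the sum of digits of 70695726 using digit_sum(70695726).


digit_sum(70695726) = 6 + digit_sum(7069572)
digit_sum(7069572) = 2 + digit_sum(706957)
digit_sum(706957) = 7 + digit_sum(70695)
digit_sum(70695) = 5 + digit_sum(7069)
digit_sum(7069) = 9 + digit_sum(706)
digit_sum(706) = 6 + digit_sum(70)
digit_sum(70) = 0 + digit_sum(7)
digit_sum(7) = 7  (base case)
Total: 6 + 2 + 7 + 5 + 9 + 6 + 0 + 7 = 42

42


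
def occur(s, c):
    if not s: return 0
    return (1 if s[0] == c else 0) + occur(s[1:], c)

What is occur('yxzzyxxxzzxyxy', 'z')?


s[0]='y' != 'z' -> 0
s[0]='x' != 'z' -> 0
s[0]='z' == 'z' -> 1
s[0]='z' == 'z' -> 1
s[0]='y' != 'z' -> 0
s[0]='x' != 'z' -> 0
s[0]='x' != 'z' -> 0
s[0]='x' != 'z' -> 0
s[0]='z' == 'z' -> 1
s[0]='z' == 'z' -> 1
s[0]='x' != 'z' -> 0
s[0]='y' != 'z' -> 0
s[0]='x' != 'z' -> 0
s[0]='y' != 'z' -> 0
Sum: 0 + 0 + 1 + 1 + 0 + 0 + 0 + 0 + 1 + 1 + 0 + 0 + 0 + 0 = 4

4


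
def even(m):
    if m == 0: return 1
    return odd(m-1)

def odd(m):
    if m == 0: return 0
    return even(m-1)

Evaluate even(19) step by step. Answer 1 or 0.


even(19) = odd(18)
odd(18) = even(17)
even(17) = odd(16)
odd(16) = even(15)
even(15) = odd(14)
odd(14) = even(13)
even(13) = odd(12)
odd(12) = even(11)
even(11) = odd(10)
odd(10) = even(9)
even(9) = odd(8)
odd(8) = even(7)
even(7) = odd(6)
odd(6) = even(5)
even(5) = odd(4)
odd(4) = even(3)
even(3) = odd(2)
odd(2) = even(1)
even(1) = odd(0)
odd(0) = 0  (base case)
Result: 0

0


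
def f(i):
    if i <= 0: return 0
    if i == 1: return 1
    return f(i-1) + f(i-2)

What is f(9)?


Computing f(9) bottom-up:
f(0) = 0
f(1) = 1
f(2) = f(1) + f(0) = 1 + 0 = 1
f(3) = f(2) + f(1) = 1 + 1 = 2
f(4) = f(3) + f(2) = 2 + 1 = 3
f(5) = f(4) + f(3) = 3 + 2 = 5
f(6) = f(5) + f(4) = 5 + 3 = 8
f(7) = f(6) + f(5) = 8 + 5 = 13
f(8) = f(7) + f(6) = 13 + 8 = 21
f(9) = f(8) + f(7) = 21 + 13 = 34

34


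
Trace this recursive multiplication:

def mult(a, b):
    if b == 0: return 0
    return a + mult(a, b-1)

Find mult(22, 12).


mult(22, 12) = 22 + mult(22, 11)
mult(22, 11) = 22 + mult(22, 10)
mult(22, 10) = 22 + mult(22, 9)
mult(22, 9) = 22 + mult(22, 8)
mult(22, 8) = 22 + mult(22, 7)
mult(22, 7) = 22 + mult(22, 6)
mult(22, 6) = 22 + mult(22, 5)
mult(22, 5) = 22 + mult(22, 4)
mult(22, 4) = 22 + mult(22, 3)
mult(22, 3) = 22 + mult(22, 2)
mult(22, 2) = 22 + mult(22, 1)
mult(22, 1) = 22 + mult(22, 0)
mult(22, 0) = 0  (base case)
Total: 22 + 22 + 22 + 22 + 22 + 22 + 22 + 22 + 22 + 22 + 22 + 22 + 0 = 264

264


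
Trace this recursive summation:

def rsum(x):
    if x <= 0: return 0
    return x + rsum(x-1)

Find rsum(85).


rsum(85)
= 85 + 84 + 83 + 82 + 81 + 80 + 79 + 78 + 77 + 76 + 75 + 74 + 73 + 72 + 71 + 70 + 69 + 68 + 67 + 66 + 65 + 64 + 63 + 62 + 61 + 60 + 59 + 58 + 57 + 56 + 55 + 54 + 53 + 52 + 51 + 50 + 49 + 48 + 47 + 46 + 45 + 44 + 43 + 42 + 41 + 40 + 39 + 38 + 37 + 36 + 35 + 34 + 33 + 32 + 31 + 30 + 29 + 28 + 27 + 26 + 25 + 24 + 23 + 22 + 21 + 20 + 19 + 18 + 17 + 16 + 15 + 14 + 13 + 12 + 11 + 10 + 9 + 8 + 7 + 6 + 5 + 4 + 3 + 2 + 1 + rsum(0)
= 85 + 84 + 83 + 82 + 81 + 80 + 79 + 78 + 77 + 76 + 75 + 74 + 73 + 72 + 71 + 70 + 69 + 68 + 67 + 66 + 65 + 64 + 63 + 62 + 61 + 60 + 59 + 58 + 57 + 56 + 55 + 54 + 53 + 52 + 51 + 50 + 49 + 48 + 47 + 46 + 45 + 44 + 43 + 42 + 41 + 40 + 39 + 38 + 37 + 36 + 35 + 34 + 33 + 32 + 31 + 30 + 29 + 28 + 27 + 26 + 25 + 24 + 23 + 22 + 21 + 20 + 19 + 18 + 17 + 16 + 15 + 14 + 13 + 12 + 11 + 10 + 9 + 8 + 7 + 6 + 5 + 4 + 3 + 2 + 1 + 0
= 3655

3655


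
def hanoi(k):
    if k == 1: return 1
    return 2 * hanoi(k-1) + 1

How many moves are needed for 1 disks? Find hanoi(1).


hanoi(1) = 1  (base case)

1


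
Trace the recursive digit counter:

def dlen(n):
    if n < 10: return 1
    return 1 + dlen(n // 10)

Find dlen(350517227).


dlen(350517227) = 1 + dlen(35051722)
dlen(35051722) = 1 + dlen(3505172)
dlen(3505172) = 1 + dlen(350517)
dlen(350517) = 1 + dlen(35051)
dlen(35051) = 1 + dlen(3505)
dlen(3505) = 1 + dlen(350)
dlen(350) = 1 + dlen(35)
dlen(35) = 1 + dlen(3)
dlen(3) = 1  (base case: 3 < 10)
Unwinding: 1 + 1 + 1 + 1 + 1 + 1 + 1 + 1 + 1 = 9

9


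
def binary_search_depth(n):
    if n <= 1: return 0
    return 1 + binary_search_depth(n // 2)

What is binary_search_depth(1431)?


1431 / 2 = 715
715 / 2 = 357
357 / 2 = 178
178 / 2 = 89
89 / 2 = 44
44 / 2 = 22
22 / 2 = 11
11 / 2 = 5
5 / 2 = 2
2 / 2 = 1
Reached 1 after 10 halvings

10


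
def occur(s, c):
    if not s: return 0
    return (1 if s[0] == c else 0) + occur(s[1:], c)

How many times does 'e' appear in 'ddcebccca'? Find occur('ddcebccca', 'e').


s[0]='d' != 'e' -> 0
s[0]='d' != 'e' -> 0
s[0]='c' != 'e' -> 0
s[0]='e' == 'e' -> 1
s[0]='b' != 'e' -> 0
s[0]='c' != 'e' -> 0
s[0]='c' != 'e' -> 0
s[0]='c' != 'e' -> 0
s[0]='a' != 'e' -> 0
Sum: 0 + 0 + 0 + 1 + 0 + 0 + 0 + 0 + 0 = 1

1


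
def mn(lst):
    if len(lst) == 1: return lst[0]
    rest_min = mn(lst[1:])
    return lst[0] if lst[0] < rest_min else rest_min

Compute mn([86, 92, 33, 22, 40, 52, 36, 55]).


mn([86, 92, 33, 22, 40, 52, 36, 55]): compare 86 with mn([92, 33, 22, 40, 52, 36, 55])
mn([92, 33, 22, 40, 52, 36, 55]): compare 92 with mn([33, 22, 40, 52, 36, 55])
mn([33, 22, 40, 52, 36, 55]): compare 33 with mn([22, 40, 52, 36, 55])
mn([22, 40, 52, 36, 55]): compare 22 with mn([40, 52, 36, 55])
mn([40, 52, 36, 55]): compare 40 with mn([52, 36, 55])
mn([52, 36, 55]): compare 52 with mn([36, 55])
mn([36, 55]): compare 36 with mn([55])
mn([55]) = 55  (base case)
Compare 36 with 55 -> 36
Compare 52 with 36 -> 36
Compare 40 with 36 -> 36
Compare 22 with 36 -> 22
Compare 33 with 22 -> 22
Compare 92 with 22 -> 22
Compare 86 with 22 -> 22

22


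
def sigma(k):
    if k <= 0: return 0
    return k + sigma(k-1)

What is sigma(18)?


sigma(18)
= 18 + 17 + 16 + 15 + 14 + 13 + 12 + 11 + 10 + 9 + 8 + 7 + 6 + 5 + 4 + 3 + 2 + 1 + sigma(0)
= 18 + 17 + 16 + 15 + 14 + 13 + 12 + 11 + 10 + 9 + 8 + 7 + 6 + 5 + 4 + 3 + 2 + 1 + 0
= 171

171


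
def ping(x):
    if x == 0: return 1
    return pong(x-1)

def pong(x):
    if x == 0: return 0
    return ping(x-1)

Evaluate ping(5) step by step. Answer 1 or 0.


ping(5) = pong(4)
pong(4) = ping(3)
ping(3) = pong(2)
pong(2) = ping(1)
ping(1) = pong(0)
pong(0) = 0  (base case)
Result: 0

0


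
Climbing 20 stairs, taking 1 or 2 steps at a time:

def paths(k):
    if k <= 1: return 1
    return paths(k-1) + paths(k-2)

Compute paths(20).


Building up from base cases:
paths(0) = 1
paths(1) = 1
paths(2) = paths(1) + paths(0) = 1 + 1 = 2
paths(3) = paths(2) + paths(1) = 2 + 1 = 3
paths(4) = paths(3) + paths(2) = 3 + 2 = 5
paths(5) = paths(4) + paths(3) = 5 + 3 = 8
paths(6) = paths(5) + paths(4) = 8 + 5 = 13
paths(7) = paths(6) + paths(5) = 13 + 8 = 21
paths(8) = paths(7) + paths(6) = 21 + 13 = 34
paths(9) = paths(8) + paths(7) = 34 + 21 = 55
paths(10) = paths(9) + paths(8) = 55 + 34 = 89
paths(11) = paths(10) + paths(9) = 89 + 55 = 144
paths(12) = paths(11) + paths(10) = 144 + 89 = 233
paths(13) = paths(12) + paths(11) = 233 + 144 = 377
paths(14) = paths(13) + paths(12) = 377 + 233 = 610
paths(15) = paths(14) + paths(13) = 610 + 377 = 987
paths(16) = paths(15) + paths(14) = 987 + 610 = 1597
paths(17) = paths(16) + paths(15) = 1597 + 987 = 2584
paths(18) = paths(17) + paths(16) = 2584 + 1597 = 4181
paths(19) = paths(18) + paths(17) = 4181 + 2584 = 6765
paths(20) = paths(19) + paths(18) = 6765 + 4181 = 10946

10946


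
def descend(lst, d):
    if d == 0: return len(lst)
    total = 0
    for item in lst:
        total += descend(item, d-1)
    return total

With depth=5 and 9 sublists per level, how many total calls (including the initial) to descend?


At depth 0 (root): 1 call
At depth 1: each of 1 parents calls descend on 9 children = 9 calls
At depth 2: each of 9 parents calls descend on 9 children = 81 calls
At depth 3: each of 81 parents calls descend on 9 children = 729 calls
At depth 4: each of 729 parents calls descend on 9 children = 6561 calls
At depth 5: each of 6561 parents calls descend on 9 children = 59049 calls
Total: 1 + 9 + 81 + 729 + 6561 + 59049 = 66430

66430


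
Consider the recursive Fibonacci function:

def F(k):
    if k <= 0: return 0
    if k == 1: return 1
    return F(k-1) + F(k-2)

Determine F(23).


Computing F(23) bottom-up:
F(0) = 0
F(1) = 1
F(2) = F(1) + F(0) = 1 + 0 = 1
F(3) = F(2) + F(1) = 1 + 1 = 2
F(4) = F(3) + F(2) = 2 + 1 = 3
F(5) = F(4) + F(3) = 3 + 2 = 5
F(6) = F(5) + F(4) = 5 + 3 = 8
F(7) = F(6) + F(5) = 8 + 5 = 13
F(8) = F(7) + F(6) = 13 + 8 = 21
F(9) = F(8) + F(7) = 21 + 13 = 34
F(10) = F(9) + F(8) = 34 + 21 = 55
F(11) = F(10) + F(9) = 55 + 34 = 89
F(12) = F(11) + F(10) = 89 + 55 = 144
F(13) = F(12) + F(11) = 144 + 89 = 233
F(14) = F(13) + F(12) = 233 + 144 = 377
F(15) = F(14) + F(13) = 377 + 233 = 610
F(16) = F(15) + F(14) = 610 + 377 = 987
F(17) = F(16) + F(15) = 987 + 610 = 1597
F(18) = F(17) + F(16) = 1597 + 987 = 2584
F(19) = F(18) + F(17) = 2584 + 1597 = 4181
F(20) = F(19) + F(18) = 4181 + 2584 = 6765
F(21) = F(20) + F(19) = 6765 + 4181 = 10946
F(22) = F(21) + F(20) = 10946 + 6765 = 17711
F(23) = F(22) + F(21) = 17711 + 10946 = 28657

28657


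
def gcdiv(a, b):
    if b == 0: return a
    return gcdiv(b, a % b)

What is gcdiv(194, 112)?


gcdiv(194, 112) = gcdiv(112, 82)
gcdiv(112, 82) = gcdiv(82, 30)
gcdiv(82, 30) = gcdiv(30, 22)
gcdiv(30, 22) = gcdiv(22, 8)
gcdiv(22, 8) = gcdiv(8, 6)
gcdiv(8, 6) = gcdiv(6, 2)
gcdiv(6, 2) = gcdiv(2, 0)
gcdiv(2, 0) = 2  (base case)

2


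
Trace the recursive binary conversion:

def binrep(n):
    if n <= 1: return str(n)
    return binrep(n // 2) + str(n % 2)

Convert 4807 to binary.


binrep(4807) = binrep(2403) + '1'
binrep(2403) = binrep(1201) + '1'
binrep(1201) = binrep(600) + '1'
binrep(600) = binrep(300) + '0'
binrep(300) = binrep(150) + '0'
binrep(150) = binrep(75) + '0'
binrep(75) = binrep(37) + '1'
binrep(37) = binrep(18) + '1'
binrep(18) = binrep(9) + '0'
binrep(9) = binrep(4) + '1'
binrep(4) = binrep(2) + '0'
binrep(2) = binrep(1) + '0'
binrep(1) = '1'  (base case)
Concatenating: '1' + '0' + '0' + '1' + '0' + '1' + '1' + '0' + '0' + '0' + '1' + '1' + '1' = '1001011000111'

1001011000111


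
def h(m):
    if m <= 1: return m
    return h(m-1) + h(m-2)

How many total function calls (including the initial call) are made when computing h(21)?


Let C(n) = total calls for h(n)
C(0) = 1, C(1) = 1
C(2) = 1 + C(1) + C(0) = 1 + 1 + 1 = 3
C(3) = 1 + C(2) + C(1) = 1 + 3 + 1 = 5
C(4) = 1 + C(3) + C(2) = 1 + 5 + 3 = 9
C(5) = 1 + C(4) + C(3) = 1 + 9 + 5 = 15
C(6) = 1 + C(5) + C(4) = 1 + 15 + 9 = 25
C(7) = 1 + C(6) + C(5) = 1 + 25 + 15 = 41
C(8) = 1 + C(7) + C(6) = 1 + 41 + 25 = 67
C(9) = 1 + C(8) + C(7) = 1 + 67 + 41 = 109
C(10) = 1 + C(9) + C(8) = 1 + 109 + 67 = 177
C(11) = 1 + C(10) + C(9) = 1 + 177 + 109 = 287
C(12) = 1 + C(11) + C(10) = 1 + 287 + 177 = 465
C(13) = 1 + C(12) + C(11) = 1 + 465 + 287 = 753
C(14) = 1 + C(13) + C(12) = 1 + 753 + 465 = 1219
C(15) = 1 + C(14) + C(13) = 1 + 1219 + 753 = 1973
C(16) = 1 + C(15) + C(14) = 1 + 1973 + 1219 = 3193
C(17) = 1 + C(16) + C(15) = 1 + 3193 + 1973 = 5167
C(18) = 1 + C(17) + C(16) = 1 + 5167 + 3193 = 8361
C(19) = 1 + C(18) + C(17) = 1 + 8361 + 5167 = 13529
C(20) = 1 + C(19) + C(18) = 1 + 13529 + 8361 = 21891
C(21) = 1 + C(20) + C(19) = 1 + 21891 + 13529 = 35421

35421


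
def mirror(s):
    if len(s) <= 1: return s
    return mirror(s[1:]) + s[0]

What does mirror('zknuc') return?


mirror('zknuc') = mirror('knuc') + 'z'
mirror('knuc') = mirror('nuc') + 'k'
mirror('nuc') = mirror('uc') + 'n'
mirror('uc') = mirror('c') + 'u'
mirror('c') = 'c'  (base case)
Concatenating: 'c' + 'u' + 'n' + 'k' + 'z' = 'cunkz'

cunkz


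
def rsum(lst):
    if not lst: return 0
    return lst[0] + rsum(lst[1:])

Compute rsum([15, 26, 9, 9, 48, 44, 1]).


rsum([15, 26, 9, 9, 48, 44, 1]) = 15 + rsum([26, 9, 9, 48, 44, 1])
rsum([26, 9, 9, 48, 44, 1]) = 26 + rsum([9, 9, 48, 44, 1])
rsum([9, 9, 48, 44, 1]) = 9 + rsum([9, 48, 44, 1])
rsum([9, 48, 44, 1]) = 9 + rsum([48, 44, 1])
rsum([48, 44, 1]) = 48 + rsum([44, 1])
rsum([44, 1]) = 44 + rsum([1])
rsum([1]) = 1 + rsum([])
rsum([]) = 0  (base case)
Total: 15 + 26 + 9 + 9 + 48 + 44 + 1 + 0 = 152

152


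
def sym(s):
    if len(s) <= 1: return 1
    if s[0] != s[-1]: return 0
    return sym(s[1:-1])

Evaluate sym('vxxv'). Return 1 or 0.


sym('vxxv'): s[0]='v' == s[-1]='v' -> check sym('xx')
sym('xx'): s[0]='x' == s[-1]='x' -> check sym('')
sym(''): len <= 1 -> return 1  (base case)
Result: 1 (palindrome)

1


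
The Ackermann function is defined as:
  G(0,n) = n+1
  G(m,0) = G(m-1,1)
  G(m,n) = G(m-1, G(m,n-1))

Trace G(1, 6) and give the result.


G(1, 6) = G(0, G(1, 5))
  G(1, 5) = G(0, G(1, 4))
    G(1, 4) = G(0, G(1, 3))
      G(1, 3) = G(0, G(1, 2))
        G(1, 2) = G(0, G(1, 1))
          G(1, 1) = G(0, G(1, 0))
          G(1, 0) = G(0, 1)
          G(0, 1) = 2
            = G(0, 2)
          G(0, 2) = 3
          = G(0, 3)
          G(0, 3) = 4
        = G(0, 4)
        G(0, 4) = 5
      = G(0, 5)
      G(0, 5) = 6
    = G(0, 6)
    G(0, 6) = 7
  = G(0, 7)
  G(0, 7) = 8
Result: G(1, 6) = 8

8


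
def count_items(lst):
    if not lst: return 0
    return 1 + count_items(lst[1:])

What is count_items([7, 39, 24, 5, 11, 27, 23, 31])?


count_items([7, 39, 24, 5, 11, 27, 23, 31]) = 1 + count_items([39, 24, 5, 11, 27, 23, 31])
count_items([39, 24, 5, 11, 27, 23, 31]) = 1 + count_items([24, 5, 11, 27, 23, 31])
count_items([24, 5, 11, 27, 23, 31]) = 1 + count_items([5, 11, 27, 23, 31])
count_items([5, 11, 27, 23, 31]) = 1 + count_items([11, 27, 23, 31])
count_items([11, 27, 23, 31]) = 1 + count_items([27, 23, 31])
count_items([27, 23, 31]) = 1 + count_items([23, 31])
count_items([23, 31]) = 1 + count_items([31])
count_items([31]) = 1 + count_items([])
count_items([]) = 0  (base case)
Unwinding: 1 + 1 + 1 + 1 + 1 + 1 + 1 + 1 + 0 = 8

8


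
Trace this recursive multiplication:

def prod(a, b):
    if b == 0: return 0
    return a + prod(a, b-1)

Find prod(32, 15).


prod(32, 15) = 32 + prod(32, 14)
prod(32, 14) = 32 + prod(32, 13)
prod(32, 13) = 32 + prod(32, 12)
prod(32, 12) = 32 + prod(32, 11)
prod(32, 11) = 32 + prod(32, 10)
prod(32, 10) = 32 + prod(32, 9)
prod(32, 9) = 32 + prod(32, 8)
prod(32, 8) = 32 + prod(32, 7)
prod(32, 7) = 32 + prod(32, 6)
prod(32, 6) = 32 + prod(32, 5)
prod(32, 5) = 32 + prod(32, 4)
prod(32, 4) = 32 + prod(32, 3)
prod(32, 3) = 32 + prod(32, 2)
prod(32, 2) = 32 + prod(32, 1)
prod(32, 1) = 32 + prod(32, 0)
prod(32, 0) = 0  (base case)
Total: 32 + 32 + 32 + 32 + 32 + 32 + 32 + 32 + 32 + 32 + 32 + 32 + 32 + 32 + 32 + 0 = 480

480


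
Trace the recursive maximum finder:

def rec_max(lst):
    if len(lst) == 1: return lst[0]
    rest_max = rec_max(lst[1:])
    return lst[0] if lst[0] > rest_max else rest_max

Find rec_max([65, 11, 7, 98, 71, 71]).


rec_max([65, 11, 7, 98, 71, 71]): compare 65 with rec_max([11, 7, 98, 71, 71])
rec_max([11, 7, 98, 71, 71]): compare 11 with rec_max([7, 98, 71, 71])
rec_max([7, 98, 71, 71]): compare 7 with rec_max([98, 71, 71])
rec_max([98, 71, 71]): compare 98 with rec_max([71, 71])
rec_max([71, 71]): compare 71 with rec_max([71])
rec_max([71]) = 71  (base case)
Compare 71 with 71 -> 71
Compare 98 with 71 -> 98
Compare 7 with 98 -> 98
Compare 11 with 98 -> 98
Compare 65 with 98 -> 98

98


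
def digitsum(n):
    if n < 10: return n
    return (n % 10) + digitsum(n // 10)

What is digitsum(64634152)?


digitsum(64634152) = 2 + digitsum(6463415)
digitsum(6463415) = 5 + digitsum(646341)
digitsum(646341) = 1 + digitsum(64634)
digitsum(64634) = 4 + digitsum(6463)
digitsum(6463) = 3 + digitsum(646)
digitsum(646) = 6 + digitsum(64)
digitsum(64) = 4 + digitsum(6)
digitsum(6) = 6  (base case)
Total: 2 + 5 + 1 + 4 + 3 + 6 + 4 + 6 = 31

31
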